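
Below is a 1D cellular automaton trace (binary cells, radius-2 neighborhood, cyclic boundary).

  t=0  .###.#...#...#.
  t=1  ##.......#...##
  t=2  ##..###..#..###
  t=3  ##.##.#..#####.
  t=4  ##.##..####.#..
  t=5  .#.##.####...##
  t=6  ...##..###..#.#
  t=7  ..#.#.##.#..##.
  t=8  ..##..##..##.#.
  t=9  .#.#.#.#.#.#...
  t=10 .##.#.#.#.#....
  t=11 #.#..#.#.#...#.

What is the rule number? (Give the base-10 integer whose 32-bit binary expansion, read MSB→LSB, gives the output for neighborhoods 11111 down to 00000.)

1346942649

  [31] ##### => .  t=2,i=14
  [30] ####. => #  t=1,i=0
  [29] ###.# => .  t=0,i=3
  [28] ###.. => #  t=1,i=1
  [27] ##.## => .  t=3,i=2
  [26] ##.#. => .  t=0,i=4
  [25] ##..# => .  t=2,i=2
  [24] ##... => .  t=1,i=2
  [23] #.### => .  t=5,i=6
  [22] #.##. => #  t=3,i=0
  [21] #.#.# => .  t=5,i=1
  [20] #.#.. => .  t=0,i=5
  [19] #..## => #  t=0,i=0
  [18] #..#. => .  t=2,i=8
  [17] #...# => .  t=0,i=7
  [16] #.... => .  t=1,i=3
  [15] .#### => #  t=1,i=14
  [14] .###. => .  t=0,i=2
  [13] .##.# => #  t=3,i=1
  [12] .##.. => #  t=4,i=4
  [11] .#.## => .  t=5,i=2
  [10] .#.#. => #  t=6,i=13
  [9] .#..# => #  t=0,i=14
  [8] .#... => .  t=0,i=6
  [7] ..### => #  t=0,i=1
  [6] ..##. => .  t=4,i=0
  [5] ..#.# => #  t=6,i=12
  [4] ..#.. => #  t=0,i=9
  [3] ...## => #  t=1,i=12
  [2] ...#. => .  t=0,i=8
  [1] ....# => .  t=1,i=7
  [0] ..... => #  t=1,i=4
  bits 01010000010010001011011010111001 = 1346942649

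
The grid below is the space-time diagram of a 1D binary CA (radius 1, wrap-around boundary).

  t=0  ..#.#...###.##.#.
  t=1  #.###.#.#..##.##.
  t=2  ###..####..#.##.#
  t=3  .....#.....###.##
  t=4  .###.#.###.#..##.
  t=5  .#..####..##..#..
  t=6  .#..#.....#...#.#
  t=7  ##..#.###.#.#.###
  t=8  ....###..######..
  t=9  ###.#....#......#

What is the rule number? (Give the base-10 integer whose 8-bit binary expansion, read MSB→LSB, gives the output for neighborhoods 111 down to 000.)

  ### -> .   bit 7 = 0  t=0,i=9
  ##. -> .   bit 6 = 0  t=0,i=10
  #.# -> #   bit 5 = 1  t=0,i=3
  #.. -> .   bit 4 = 0  t=0,i=5
  .## -> #   bit 3 = 1  t=0,i=8
  .#. -> #   bit 2 = 1  t=0,i=2
  ..# -> .   bit 1 = 0  t=0,i=1
  ... -> #   bit 0 = 1  t=0,i=0
  bits 00101101 = 45

45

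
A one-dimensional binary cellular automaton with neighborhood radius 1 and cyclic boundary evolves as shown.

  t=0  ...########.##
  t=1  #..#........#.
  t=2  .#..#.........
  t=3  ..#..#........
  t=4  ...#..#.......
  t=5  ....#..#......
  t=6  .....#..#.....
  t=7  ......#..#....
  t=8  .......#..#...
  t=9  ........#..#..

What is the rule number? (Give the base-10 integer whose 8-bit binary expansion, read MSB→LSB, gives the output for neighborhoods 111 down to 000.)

24

  ### -> .   bit 7 = 0  t=0,i=4
  ##. -> .   bit 6 = 0  t=0,i=10
  #.# -> .   bit 5 = 0  t=0,i=11
  #.. -> #   bit 4 = 1  t=0,i=0
  .## -> #   bit 3 = 1  t=0,i=3
  .#. -> .   bit 2 = 0  t=1,i=0
  ..# -> .   bit 1 = 0  t=0,i=2
  ... -> .   bit 0 = 0  t=0,i=1
  bits 00011000 = 24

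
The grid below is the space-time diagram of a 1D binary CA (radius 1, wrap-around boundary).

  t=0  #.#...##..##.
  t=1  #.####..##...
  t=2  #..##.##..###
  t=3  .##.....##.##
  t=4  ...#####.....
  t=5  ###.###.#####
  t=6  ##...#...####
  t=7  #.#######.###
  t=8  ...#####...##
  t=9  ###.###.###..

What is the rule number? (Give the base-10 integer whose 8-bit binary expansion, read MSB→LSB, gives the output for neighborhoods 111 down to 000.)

  ###|#  b7=1 t=1,i=3
  ##.|.  b6=0 t=0,i=7
  #.#|.  b5=0 t=0,i=1
  #..|#  b4=1 t=0,i=3
  .##|.  b3=0 t=0,i=6
  .#.|#  b2=1 t=0,i=0
  ..#|#  b1=1 t=0,i=5
  ...|#  b0=1 t=0,i=4
  bits 10010111 = 151

151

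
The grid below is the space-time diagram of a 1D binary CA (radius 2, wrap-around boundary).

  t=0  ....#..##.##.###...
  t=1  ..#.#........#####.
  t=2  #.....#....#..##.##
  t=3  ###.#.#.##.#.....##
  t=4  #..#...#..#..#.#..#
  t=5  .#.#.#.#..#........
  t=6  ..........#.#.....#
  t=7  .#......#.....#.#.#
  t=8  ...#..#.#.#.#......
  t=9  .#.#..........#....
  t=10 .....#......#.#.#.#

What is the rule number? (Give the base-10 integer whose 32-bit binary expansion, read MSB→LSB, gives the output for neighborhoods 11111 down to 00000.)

2541996050

  ##### -> #   bit 31 = 1  t=1,i=15
  ####. -> .   bit 30 = 0  t=1,i=16
  ###.# -> .   bit 29 = 0  t=3,i=2
  ###.. -> #   bit 28 = 1  t=0,i=15
  ##.## -> .   bit 27 = 0  t=0,i=9
  ##.#. -> #   bit 26 = 1  t=3,i=3
  ##..# -> #   bit 25 = 1  t=4,i=1
  ##... -> #   bit 24 = 1  t=0,i=16
  #.### -> #   bit 23 = 1  t=0,i=13
  #.##. -> .   bit 22 = 0  t=0,i=10
  #.#.# -> .   bit 21 = 0  t=3,i=4
  #.#.. -> .   bit 20 = 0  t=1,i=4
  #..## -> .   bit 19 = 0  t=0,i=6
  #..#. -> .   bit 18 = 0  t=4,i=2
  #...# -> #   bit 17 = 1  t=1,i=0
  #.... -> #   bit 16 = 1  t=0,i=17
  .#### -> #   bit 15 = 1  t=1,i=14
  .###. -> #   bit 14 = 1  t=0,i=14
  .##.# -> .   bit 13 = 0  t=0,i=8
  .##.. -> .   bit 12 = 0  t=4,i=0
  .#.## -> #   bit 11 = 1  t=3,i=7
  .#.#. -> .   bit 10 = 0  t=1,i=3
  .#..# -> .   bit 9 = 0  t=0,i=5
  .#... -> .   bit 8 = 0  t=1,i=5
  ..### -> .   bit 7 = 0  t=1,i=13
  ..##. -> .   bit 6 = 0  t=0,i=7
  ..#.# -> .   bit 5 = 0  t=1,i=2
  ..#.. -> #   bit 4 = 1  t=0,i=4
  ...## -> .   bit 3 = 0  t=1,i=12
  ...#. -> .   bit 2 = 0  t=0,i=3
  ....# -> #   bit 1 = 1  t=0,i=2
  ..... -> .   bit 0 = 0  t=0,i=0
  bits 10010111100000111100100000010010 = 2541996050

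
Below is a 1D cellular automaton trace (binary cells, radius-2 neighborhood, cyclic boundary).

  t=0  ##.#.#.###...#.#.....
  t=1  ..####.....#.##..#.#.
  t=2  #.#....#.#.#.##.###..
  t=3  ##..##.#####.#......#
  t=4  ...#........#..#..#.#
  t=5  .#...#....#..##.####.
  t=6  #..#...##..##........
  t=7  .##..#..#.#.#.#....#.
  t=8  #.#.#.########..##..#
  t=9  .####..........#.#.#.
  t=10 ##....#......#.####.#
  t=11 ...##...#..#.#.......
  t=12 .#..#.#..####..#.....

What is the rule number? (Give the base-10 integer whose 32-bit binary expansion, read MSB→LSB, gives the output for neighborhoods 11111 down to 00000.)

74389154

  ##### -> .   bit 31 = 0  t=3,i=9
  ####. -> .   bit 30 = 0  t=1,i=4
  ###.# -> .   bit 29 = 0  t=3,i=11
  ###.. -> .   bit 28 = 0  t=0,i=9
  ##.## -> .   bit 27 = 0  t=2,i=15
  ##.#. -> #   bit 26 = 1  t=0,i=2
  ##..# -> .   bit 25 = 0  t=1,i=15
  ##... -> .   bit 24 = 0  t=0,i=10
  #.### -> .   bit 23 = 0  t=0,i=7
  #.##. -> #   bit 22 = 1  t=1,i=13
  #.#.# -> #   bit 21 = 1  t=0,i=3
  #.#.. -> .   bit 20 = 0  t=0,i=15
  #..## -> #   bit 19 = 1  t=3,i=3
  #..#. -> #   bit 18 = 1  t=1,i=16
  #...# -> #   bit 17 = 1  t=0,i=11
  #.... -> #   bit 16 = 1  t=0,i=17
  .#### -> .   bit 15 = 0  t=1,i=3
  .###. -> .   bit 14 = 0  t=0,i=8
  .##.# -> .   bit 13 = 0  t=0,i=1
  .##.. -> #   bit 12 = 1  t=1,i=14
  .#.## -> .   bit 11 = 0  t=0,i=6
  .#.#. -> #   bit 10 = 1  t=0,i=4
  .#..# -> #   bit 9 = 1  t=4,i=13
  .#... -> .   bit 8 = 0  t=0,i=16
  ..### -> #   bit 7 = 1  t=1,i=2
  ..##. -> .   bit 6 = 0  t=0,i=0
  ..#.# -> #   bit 5 = 1  t=0,i=13
  ..#.. -> .   bit 4 = 0  t=4,i=3
  ...## -> .   bit 3 = 0  t=0,i=20
  ...#. -> .   bit 2 = 0  t=0,i=12
  ....# -> #   bit 1 = 1  t=0,i=19
  ..... -> .   bit 0 = 0  t=0,i=18
  bits 00000100011011110001011010100010 = 74389154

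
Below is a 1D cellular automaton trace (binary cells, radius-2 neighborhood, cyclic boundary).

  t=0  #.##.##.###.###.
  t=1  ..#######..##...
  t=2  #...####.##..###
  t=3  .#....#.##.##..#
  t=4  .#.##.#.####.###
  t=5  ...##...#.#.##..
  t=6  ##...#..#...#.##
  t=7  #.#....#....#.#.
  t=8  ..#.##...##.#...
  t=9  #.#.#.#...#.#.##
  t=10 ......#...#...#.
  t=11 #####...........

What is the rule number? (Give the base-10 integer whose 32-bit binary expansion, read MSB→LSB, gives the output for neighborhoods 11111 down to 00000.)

3420266531

  [31] ##### => #  t=1,i=4
  [30] ####. => #  t=1,i=7
  [29] ###.# => .  t=0,i=10
  [28] ###.. => .  t=1,i=8
  [27] ##.## => #  t=0,i=4
  [26] ##.#. => .  t=0,i=15
  [25] ##..# => #  t=1,i=9
  [24] ##... => #  t=1,i=13
  [23] #.### => #  t=0,i=8
  [22] #.##. => #  t=0,i=2
  [21] #.#.# => .  t=0,i=0
  [20] #.#.. => #  t=3,i=1
  [19] #..## => #  t=1,i=10
  [18] #..#. => #  t=3,i=14
  [17] #...# => .  t=2,i=2
  [16] #.... => #  t=1,i=14
  [15] .#### => .  t=1,i=3
  [14] .###. => .  t=0,i=9
  [13] .##.# => #  t=0,i=3
  [12] .##.. => .  t=1,i=12
  [11] .#.## => .  t=0,i=1
  [10] .#.#. => .  t=3,i=0
  [9] .#..# => .  t=6,i=6
  [8] .#... => .  t=3,i=2
  [7] ..### => .  t=1,i=2
  [6] ..##. => .  t=1,i=11
  [5] ..#.# => #  t=3,i=6
  [4] ..#.. => .  t=6,i=5
  [3] ...## => .  t=1,i=1
  [2] ...#. => .  t=3,i=5
  [1] ....# => #  t=1,i=0
  [0] ..... => #  t=1,i=15
  bits 11001011110111010010000000100011 = 3420266531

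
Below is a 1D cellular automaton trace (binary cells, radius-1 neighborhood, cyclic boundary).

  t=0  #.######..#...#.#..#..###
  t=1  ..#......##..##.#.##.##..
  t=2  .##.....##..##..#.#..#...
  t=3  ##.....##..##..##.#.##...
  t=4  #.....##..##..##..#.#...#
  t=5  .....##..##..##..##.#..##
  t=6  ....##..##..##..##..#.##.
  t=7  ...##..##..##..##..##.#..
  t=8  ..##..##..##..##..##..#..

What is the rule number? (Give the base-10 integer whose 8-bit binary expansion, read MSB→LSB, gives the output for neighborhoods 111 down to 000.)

  ###|.  b7=0 t=0,i=3
  ##.|.  b6=0 t=0,i=0
  #.#|.  b5=0 t=0,i=1
  #..|.  b4=0 t=0,i=8
  .##|#  b3=1 t=0,i=2
  .#.|#  b2=1 t=0,i=10
  ..#|#  b1=1 t=0,i=9
  ...|.  b0=0 t=0,i=12
  bits 00001110 = 14

14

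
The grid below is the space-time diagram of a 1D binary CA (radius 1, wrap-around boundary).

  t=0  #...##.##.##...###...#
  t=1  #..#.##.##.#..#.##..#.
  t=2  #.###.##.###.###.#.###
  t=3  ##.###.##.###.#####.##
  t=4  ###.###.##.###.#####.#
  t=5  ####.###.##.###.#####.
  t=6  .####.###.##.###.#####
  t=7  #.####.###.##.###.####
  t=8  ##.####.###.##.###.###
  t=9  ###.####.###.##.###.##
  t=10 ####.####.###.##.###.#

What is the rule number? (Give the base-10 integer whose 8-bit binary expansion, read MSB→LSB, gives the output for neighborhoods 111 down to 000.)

  ### -> #   bit 7 = 1  t=0,i=16
  ##. -> #   bit 6 = 1  t=0,i=0
  #.# -> #   bit 5 = 1  t=0,i=6
  #.. -> .   bit 4 = 0  t=0,i=1
  .## -> .   bit 3 = 0  t=0,i=4
  .#. -> #   bit 2 = 1  t=1,i=0
  ..# -> #   bit 1 = 1  t=0,i=3
  ... -> .   bit 0 = 0  t=0,i=2
  bits 11100110 = 230

230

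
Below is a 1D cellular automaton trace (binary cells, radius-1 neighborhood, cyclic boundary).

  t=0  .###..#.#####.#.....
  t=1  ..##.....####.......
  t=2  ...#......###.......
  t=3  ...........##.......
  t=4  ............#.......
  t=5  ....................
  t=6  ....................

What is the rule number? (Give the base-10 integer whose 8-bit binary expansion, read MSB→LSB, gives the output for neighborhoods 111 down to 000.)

  ###|#  b7=1 t=0,i=2
  ##.|#  b6=1 t=0,i=3
  #.#|.  b5=0 t=0,i=7
  #..|.  b4=0 t=0,i=4
  .##|.  b3=0 t=0,i=1
  .#.|.  b2=0 t=0,i=6
  ..#|.  b1=0 t=0,i=0
  ...|.  b0=0 t=0,i=16
  bits 11000000 = 192

192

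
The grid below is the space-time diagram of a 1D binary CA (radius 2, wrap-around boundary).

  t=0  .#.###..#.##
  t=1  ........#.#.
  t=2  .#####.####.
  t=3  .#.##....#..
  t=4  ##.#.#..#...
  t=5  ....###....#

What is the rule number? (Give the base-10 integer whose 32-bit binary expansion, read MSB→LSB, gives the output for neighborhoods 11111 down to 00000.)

3243247277

  [31] ##### => #  t=2,i=3
  [30] ####. => #  t=2,i=4
  [29] ###.# => .  t=2,i=5
  [28] ###.. => .  t=0,i=5
  [27] ##.## => .  t=2,i=6
  [26] ##.#. => .  t=0,i=0
  [25] ##..# => .  t=0,i=6
  [24] ##... => #  t=3,i=5
  [23] #.### => .  t=0,i=3
  [22] #.##. => #  t=0,i=10
  [21] #.#.# => .  t=0,i=1
  [20] #.#.. => #  t=1,i=10
  [19] #..## => .  t=2,i=0
  [18] #..#. => .  t=0,i=7
  [17] #...# => .  t=3,i=11
  [16] #.... => .  t=1,i=0
  [15] .#### => .  t=2,i=2
  [14] .###. => .  t=0,i=4
  [13] .##.# => .  t=0,i=11
  [12] .##.. => .  t=3,i=4
  [11] .#.## => .  t=0,i=2
  [10] .#.#. => #  t=1,i=9
  [9] .#..# => #  t=4,i=6
  [8] .#... => .  t=1,i=11
  [7] ..### => #  t=2,i=1
  [6] ..##. => .  t=4,i=0
  [5] ..#.# => #  t=0,i=8
  [4] ..#.. => .  t=3,i=9
  [3] ...## => #  t=4,i=11
  [2] ...#. => #  t=1,i=7
  [1] ....# => .  t=1,i=6
  [0] ..... => #  t=1,i=1
  bits 11000001010100000000011010101101 = 3243247277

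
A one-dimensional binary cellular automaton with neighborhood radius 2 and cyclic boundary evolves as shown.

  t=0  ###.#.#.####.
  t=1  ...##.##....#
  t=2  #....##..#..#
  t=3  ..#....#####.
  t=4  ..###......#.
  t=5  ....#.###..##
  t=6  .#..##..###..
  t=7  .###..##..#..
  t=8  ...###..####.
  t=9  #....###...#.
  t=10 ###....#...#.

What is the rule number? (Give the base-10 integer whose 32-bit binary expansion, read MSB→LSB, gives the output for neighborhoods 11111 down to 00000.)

  [31] ##### => .  t=3,i=9
  [30] ####. => .  t=0,i=10
  [29] ###.# => .  t=0,i=2
  [28] ###.. => #  t=3,i=11
  [27] ##.## => #  t=0,i=12
  [26] ##.#. => #  t=0,i=3
  [25] ##..# => #  t=2,i=7
  [24] ##... => .  t=1,i=8
  [23] #.### => .  t=0,i=0
  [22] #.##. => #  t=1,i=6
  [21] #.#.# => #  t=0,i=4
  [20] #.#.. => #  t=9,i=0
  [19] #..## => #  t=2,i=11
  [18] #..#. => #  t=2,i=8
  [17] #...# => .  t=1,i=1
  [16] #.... => #  t=1,i=9
  [15] .#### => .  t=0,i=9
  [14] .###. => .  t=0,i=1
  [13] .##.# => .  t=1,i=4
  [12] .##.. => .  t=1,i=7
  [11] .#.## => #  t=0,i=7
  [10] .#.#. => .  t=0,i=5
  [9] .#..# => #  t=2,i=10
  [8] .#... => #  t=1,i=0
  [7] ..### => .  t=3,i=7
  [6] ..##. => .  t=1,i=3
  [5] ..#.# => #  t=5,i=4
  [4] ..#.. => #  t=1,i=12
  [3] ...## => .  t=1,i=2
  [2] ...#. => .  t=1,i=11
  [1] ....# => .  t=1,i=10
  [0] ..... => #  t=4,i=7
  bits 00011110011111010000101100110001 = 511511345

511511345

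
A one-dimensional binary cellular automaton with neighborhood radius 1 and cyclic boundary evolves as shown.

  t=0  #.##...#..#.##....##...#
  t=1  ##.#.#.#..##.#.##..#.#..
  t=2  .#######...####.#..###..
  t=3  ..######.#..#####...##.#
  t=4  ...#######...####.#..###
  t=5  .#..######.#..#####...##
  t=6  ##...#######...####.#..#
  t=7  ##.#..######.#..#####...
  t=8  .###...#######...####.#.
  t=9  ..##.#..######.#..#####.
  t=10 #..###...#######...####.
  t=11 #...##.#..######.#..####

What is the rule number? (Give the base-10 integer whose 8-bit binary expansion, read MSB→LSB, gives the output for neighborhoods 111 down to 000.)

  nb ###: next=#  (t=2,i=2, bit7=1)
  nb ##.: next=#  (t=0,i=0, bit6=1)
  nb #.#: next=#  (t=0,i=1, bit5=1)
  nb #..: next=.  (t=0,i=4, bit4=0)
  nb .##: next=.  (t=0,i=2, bit3=0)
  nb .#.: next=#  (t=0,i=7, bit2=1)
  nb ..#: next=.  (t=0,i=6, bit1=0)
  nb ...: next=#  (t=0,i=5, bit0=1)
  bits 11100101 = 229

229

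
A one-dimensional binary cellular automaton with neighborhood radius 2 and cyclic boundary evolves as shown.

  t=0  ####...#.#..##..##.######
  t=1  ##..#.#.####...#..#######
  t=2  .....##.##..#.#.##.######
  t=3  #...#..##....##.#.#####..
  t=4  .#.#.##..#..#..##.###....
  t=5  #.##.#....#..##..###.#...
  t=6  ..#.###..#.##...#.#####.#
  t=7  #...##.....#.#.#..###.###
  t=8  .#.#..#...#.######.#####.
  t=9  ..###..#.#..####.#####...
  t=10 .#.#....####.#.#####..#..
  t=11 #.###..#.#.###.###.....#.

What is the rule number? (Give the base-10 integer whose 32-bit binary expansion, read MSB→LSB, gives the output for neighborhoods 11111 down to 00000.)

2918762252

  ##### -> #   bit 31 = 1  t=0,i=0
  ####. -> .   bit 30 = 0  t=0,i=2
  ###.# -> #   bit 29 = 1  t=5,i=19
  ###.. -> .   bit 28 = 0  t=0,i=3
  ##.## -> #   bit 27 = 1  t=0,i=18
  ##.#. -> #   bit 26 = 1  t=3,i=15
  ##..# -> .   bit 25 = 0  t=0,i=14
  ##... -> #   bit 24 = 1  t=0,i=4
  #.### -> #   bit 23 = 1  t=0,i=19
  #.##. -> #   bit 22 = 1  t=2,i=8
  #.#.# -> #   bit 21 = 1  t=1,i=6
  #.#.. -> #   bit 20 = 1  t=0,i=9
  #..## -> #   bit 19 = 1  t=0,i=11
  #..#. -> .   bit 18 = 0  t=1,i=3
  #...# -> .   bit 17 = 0  t=0,i=5
  #.... -> .   bit 16 = 0  t=2,i=1
  .#### -> #   bit 15 = 1  t=0,i=20
  .###. -> #   bit 14 = 1  t=4,i=19
  .##.# -> .   bit 13 = 0  t=0,i=17
  .##.. -> .   bit 12 = 0  t=0,i=13
  .#.## -> .   bit 11 = 0  t=1,i=7
  .#.#. -> #   bit 10 = 1  t=0,i=8
  .#..# -> #   bit 9 = 1  t=0,i=10
  .#... -> #   bit 8 = 1  t=3,i=1
  ..### -> .   bit 7 = 0  t=1,i=18
  ..##. -> .   bit 6 = 0  t=0,i=12
  ..#.# -> .   bit 5 = 0  t=0,i=7
  ..#.. -> .   bit 4 = 0  t=1,i=15
  ...## -> #   bit 3 = 1  t=2,i=4
  ...#. -> #   bit 2 = 1  t=0,i=6
  ....# -> .   bit 1 = 0  t=2,i=3
  ..... -> .   bit 0 = 0  t=2,i=2
  bits 10101101111110001100011100001100 = 2918762252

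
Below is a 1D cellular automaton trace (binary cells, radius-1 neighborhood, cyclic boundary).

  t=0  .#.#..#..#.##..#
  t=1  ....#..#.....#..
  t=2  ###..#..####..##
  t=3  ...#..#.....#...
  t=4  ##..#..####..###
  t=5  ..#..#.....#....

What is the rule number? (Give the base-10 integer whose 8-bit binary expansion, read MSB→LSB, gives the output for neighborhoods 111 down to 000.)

17

  nb ###: next=.  (t=2,i=0, bit7=0)
  nb ##.: next=.  (t=0,i=12, bit6=0)
  nb #.#: next=.  (t=0,i=0, bit5=0)
  nb #..: next=#  (t=0,i=4, bit4=1)
  nb .##: next=.  (t=0,i=11, bit3=0)
  nb .#.: next=.  (t=0,i=1, bit2=0)
  nb ..#: next=.  (t=0,i=5, bit1=0)
  nb ...: next=#  (t=1,i=0, bit0=1)
  bits 00010001 = 17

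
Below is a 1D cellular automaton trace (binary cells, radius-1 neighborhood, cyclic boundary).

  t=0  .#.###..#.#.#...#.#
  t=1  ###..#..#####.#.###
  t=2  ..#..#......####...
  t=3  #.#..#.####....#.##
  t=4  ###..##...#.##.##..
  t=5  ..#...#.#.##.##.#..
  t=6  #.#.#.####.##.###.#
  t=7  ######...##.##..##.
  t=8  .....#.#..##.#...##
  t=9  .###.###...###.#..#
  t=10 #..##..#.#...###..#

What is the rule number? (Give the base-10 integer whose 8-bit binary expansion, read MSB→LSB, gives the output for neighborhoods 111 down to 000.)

  ###|.  b7=0 t=0,i=4
  ##.|#  b6=1 t=0,i=5
  #.#|#  b5=1 t=0,i=0
  #..|.  b4=0 t=0,i=6
  .##|.  b3=0 t=0,i=3
  .#.|#  b2=1 t=0,i=1
  ..#|.  b1=0 t=0,i=7
  ...|#  b0=1 t=0,i=14
  bits 01100101 = 101

101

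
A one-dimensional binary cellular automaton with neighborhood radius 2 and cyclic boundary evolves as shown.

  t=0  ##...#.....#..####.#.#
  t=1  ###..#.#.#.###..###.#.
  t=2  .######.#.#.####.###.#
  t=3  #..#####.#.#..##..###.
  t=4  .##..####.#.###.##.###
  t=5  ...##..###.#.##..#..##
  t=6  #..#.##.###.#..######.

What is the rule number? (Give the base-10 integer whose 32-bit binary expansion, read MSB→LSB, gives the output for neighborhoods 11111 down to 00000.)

  ##### -> #   bit 31 = 1  t=2,i=3
  ####. -> #   bit 30 = 1  t=0,i=16
  ###.# -> #   bit 29 = 1  t=0,i=17
  ###.. -> #   bit 28 = 1  t=0,i=1
  ##.## -> .   bit 27 = 0  t=2,i=16
  ##.#. -> #   bit 26 = 1  t=0,i=18
  ##..# -> #   bit 25 = 1  t=1,i=3
  ##... -> #   bit 24 = 1  t=0,i=2
  #.### -> .   bit 23 = 0  t=0,i=21
  #.##. -> .   bit 22 = 0  t=4,i=1
  #.#.# -> .   bit 21 = 0  t=0,i=19
  #.#.. -> .   bit 20 = 0  t=3,i=0
  #..## -> #   bit 19 = 1  t=0,i=13
  #..#. -> #   bit 18 = 1  t=1,i=4
  #...# -> .   bit 17 = 0  t=0,i=3
  #.... -> #   bit 16 = 1  t=0,i=7
  .#### -> .   bit 15 = 0  t=0,i=15
  .###. -> #   bit 14 = 1  t=0,i=0
  .##.# -> #   bit 13 = 1  t=4,i=17
  .##.. -> .   bit 12 = 0  t=3,i=15
  .#.## -> #   bit 11 = 1  t=0,i=20
  .#.#. -> #   bit 10 = 1  t=1,i=6
  .#..# -> #   bit 9 = 1  t=0,i=12
  .#... -> .   bit 8 = 0  t=0,i=6
  ..### -> .   bit 7 = 0  t=0,i=14
  ..##. -> #   bit 6 = 1  t=3,i=14
  ..#.# -> #   bit 5 = 1  t=1,i=5
  ..#.. -> #   bit 4 = 1  t=0,i=5
  ...## -> .   bit 3 = 0  t=5,i=2
  ...#. -> .   bit 2 = 0  t=0,i=4
  ....# -> #   bit 1 = 1  t=0,i=9
  ..... -> .   bit 0 = 0  t=0,i=8
  bits 11110111000011010110111001110010 = 4144852594

4144852594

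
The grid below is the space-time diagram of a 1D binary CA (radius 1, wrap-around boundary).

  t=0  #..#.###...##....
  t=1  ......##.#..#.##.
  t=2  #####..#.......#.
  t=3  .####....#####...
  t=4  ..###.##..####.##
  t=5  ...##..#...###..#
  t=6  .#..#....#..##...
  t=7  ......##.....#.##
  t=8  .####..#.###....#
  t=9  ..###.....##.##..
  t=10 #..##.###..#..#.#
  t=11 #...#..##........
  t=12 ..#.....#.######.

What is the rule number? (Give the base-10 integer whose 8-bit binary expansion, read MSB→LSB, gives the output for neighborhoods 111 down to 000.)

  ###|#  b7=1 t=0,i=6
  ##.|#  b6=1 t=0,i=7
  #.#|.  b5=0 t=0,i=4
  #..|.  b4=0 t=0,i=1
  .##|.  b3=0 t=0,i=5
  .#.|.  b2=0 t=0,i=0
  ..#|.  b1=0 t=0,i=2
  ...|#  b0=1 t=0,i=9
  bits 11000001 = 193

193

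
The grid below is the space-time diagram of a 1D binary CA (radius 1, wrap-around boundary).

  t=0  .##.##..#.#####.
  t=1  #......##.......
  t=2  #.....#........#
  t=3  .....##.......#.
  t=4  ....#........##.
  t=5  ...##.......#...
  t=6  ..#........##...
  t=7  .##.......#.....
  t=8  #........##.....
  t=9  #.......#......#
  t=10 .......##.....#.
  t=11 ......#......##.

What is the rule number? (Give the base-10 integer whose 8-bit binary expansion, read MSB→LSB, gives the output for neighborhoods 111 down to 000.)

6

  ###|.  b7=0 t=0,i=11
  ##.|.  b6=0 t=0,i=2
  #.#|.  b5=0 t=0,i=3
  #..|.  b4=0 t=0,i=6
  .##|.  b3=0 t=0,i=1
  .#.|#  b2=1 t=0,i=8
  ..#|#  b1=1 t=0,i=0
  ...|.  b0=0 t=1,i=2
  bits 00000110 = 6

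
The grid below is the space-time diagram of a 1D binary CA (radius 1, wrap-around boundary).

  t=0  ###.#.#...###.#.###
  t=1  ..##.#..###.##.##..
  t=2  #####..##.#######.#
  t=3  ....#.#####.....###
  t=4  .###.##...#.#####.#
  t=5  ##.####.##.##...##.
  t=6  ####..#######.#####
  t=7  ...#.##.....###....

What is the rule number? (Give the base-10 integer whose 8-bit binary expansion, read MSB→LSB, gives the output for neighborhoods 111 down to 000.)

  [7] ### => .  t=0,i=0
  [6] ##. => #  t=0,i=2
  [5] #.# => #  t=0,i=3
  [4] #.. => .  t=0,i=7
  [3] .## => #  t=0,i=10
  [2] .#. => .  t=0,i=4
  [1] ..# => #  t=0,i=9
  [0] ... => #  t=0,i=8
  bits 01101011 = 107

107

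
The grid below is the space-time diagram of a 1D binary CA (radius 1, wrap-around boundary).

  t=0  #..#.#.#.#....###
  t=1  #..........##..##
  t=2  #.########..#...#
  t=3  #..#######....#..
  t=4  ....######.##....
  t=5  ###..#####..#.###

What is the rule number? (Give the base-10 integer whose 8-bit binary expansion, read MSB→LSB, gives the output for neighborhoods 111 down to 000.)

193

  ###|#  b7=1 t=0,i=15
  ##.|#  b6=1 t=0,i=0
  #.#|.  b5=0 t=0,i=4
  #..|.  b4=0 t=0,i=1
  .##|.  b3=0 t=0,i=14
  .#.|.  b2=0 t=0,i=3
  ..#|.  b1=0 t=0,i=2
  ...|#  b0=1 t=0,i=11
  bits 11000001 = 193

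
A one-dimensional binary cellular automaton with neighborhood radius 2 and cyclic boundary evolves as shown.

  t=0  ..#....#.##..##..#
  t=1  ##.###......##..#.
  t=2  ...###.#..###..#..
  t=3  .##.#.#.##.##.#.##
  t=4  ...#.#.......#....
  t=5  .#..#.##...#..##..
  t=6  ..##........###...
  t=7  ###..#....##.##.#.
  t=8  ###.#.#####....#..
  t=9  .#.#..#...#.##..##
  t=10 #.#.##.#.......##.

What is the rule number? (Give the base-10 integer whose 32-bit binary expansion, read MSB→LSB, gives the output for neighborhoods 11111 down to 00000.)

344803146

  nb #####: next=.  (t=8,i=8, bit31=0)
  nb ####.: next=.  (t=8,i=9, bit30=0)
  nb ###.#: next=.  (t=2,i=5, bit29=0)
  nb ###..: next=#  (t=1,i=5, bit28=1)
  nb ##.##: next=.  (t=1,i=2, bit27=0)
  nb ##.#.: next=#  (t=2,i=6, bit26=1)
  nb ##..#: next=.  (t=0,i=11, bit25=0)
  nb ##...: next=.  (t=1,i=6, bit24=0)
  nb #.###: next=#  (t=1,i=3, bit23=1)
  nb #.##.: next=.  (t=0,i=9, bit22=0)
  nb #.#.#: next=.  (t=3,i=4, bit21=0)
  nb #.#..: next=.  (t=2,i=7, bit20=0)
  nb #..##: next=#  (t=0,i=12, bit19=1)
  nb #..#.: next=#  (t=0,i=1, bit18=1)
  nb #...#: next=.  (t=5,i=9, bit17=0)
  nb #....: next=#  (t=0,i=4, bit16=1)
  nb .####: next=.  (t=8,i=7, bit15=0)
  nb .###.: next=#  (t=1,i=4, bit14=1)
  nb .##.#: next=.  (t=1,i=1, bit13=0)
  nb .##..: next=.  (t=0,i=10, bit12=0)
  nb .#.##: next=.  (t=0,i=8, bit11=0)
  nb .#.#.: next=#  (t=3,i=5, bit10=1)
  nb .#..#: next=#  (t=0,i=0, bit9=1)
  nb .#...: next=#  (t=0,i=3, bit8=1)
  nb ..###: next=.  (t=2,i=3, bit7=0)
  nb ..##.: next=#  (t=0,i=13, bit6=1)
  nb ..#.#: next=.  (t=0,i=7, bit5=0)
  nb ..#..: next=.  (t=0,i=2, bit4=0)
  nb ...##: next=#  (t=1,i=11, bit3=1)
  nb ...#.: next=.  (t=0,i=6, bit2=0)
  nb ....#: next=#  (t=0,i=5, bit1=1)
  nb .....: next=.  (t=1,i=8, bit0=0)
  bits 00010100100011010100011101001010 = 344803146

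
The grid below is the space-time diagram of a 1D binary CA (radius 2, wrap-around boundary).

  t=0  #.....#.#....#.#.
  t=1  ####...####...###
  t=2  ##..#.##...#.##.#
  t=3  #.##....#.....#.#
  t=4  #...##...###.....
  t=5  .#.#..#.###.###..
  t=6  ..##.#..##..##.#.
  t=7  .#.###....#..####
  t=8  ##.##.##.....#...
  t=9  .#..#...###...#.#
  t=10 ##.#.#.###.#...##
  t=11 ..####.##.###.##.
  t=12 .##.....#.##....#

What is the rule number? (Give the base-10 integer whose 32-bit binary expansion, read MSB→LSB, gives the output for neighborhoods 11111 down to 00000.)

  #####|#  b31=1 t=1,i=0
  ####.|.  b30=0 t=1,i=2
  ###.#|.  b29=0 t=5,i=10
  ###..|.  b28=0 t=1,i=3
  ##.##|.  b27=0 t=2,i=15
  ##.#.|#  b26=1 t=6,i=4
  ##..#|#  b25=1 t=2,i=2
  ##...|#  b24=1 t=1,i=4
  #.###|#  b23=1 t=2,i=16
  #.##.|.  b22=0 t=2,i=6
  #.#.#|#  b21=1 t=0,i=15
  #.#..|#  b20=1 t=0,i=0
  #..##|.  b19=0 t=6,i=7
  #..#.|#  b18=1 t=2,i=3
  #...#|.  b17=0 t=1,i=5
  #....|#  b16=1 t=0,i=2
  .####|.  b15=0 t=1,i=8
  .###.|#  b14=1 t=2,i=0
  .##.#|#  b13=1 t=2,i=14
  .##..|.  b12=0 t=2,i=7
  .#.##|.  b11=0 t=2,i=5
  .#.#.|#  b10=1 t=0,i=7
  .#..#|.  b9=0 t=5,i=4
  .#...|#  b8=1 t=0,i=1
  ..###|#  b7=1 t=1,i=7
  ..##.|.  b6=0 t=4,i=4
  ..#.#|.  b5=0 t=0,i=6
  ..#..|.  b4=0 t=3,i=8
  ...##|#  b3=1 t=1,i=6
  ...#.|.  b2=0 t=0,i=5
  ....#|.  b1=0 t=0,i=4
  .....|#  b0=1 t=0,i=3
  bits 10000111101101010110010110001001 = 2276812169

2276812169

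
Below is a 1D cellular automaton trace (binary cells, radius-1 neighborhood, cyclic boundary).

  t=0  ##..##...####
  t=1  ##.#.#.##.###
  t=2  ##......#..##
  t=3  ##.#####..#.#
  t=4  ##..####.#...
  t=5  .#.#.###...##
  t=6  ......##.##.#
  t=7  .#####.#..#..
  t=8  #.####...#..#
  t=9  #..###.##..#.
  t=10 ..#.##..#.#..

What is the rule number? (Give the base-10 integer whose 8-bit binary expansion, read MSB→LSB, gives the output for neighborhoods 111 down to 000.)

195

  nb ###: next=#  (t=0,i=0, bit7=1)
  nb ##.: next=#  (t=0,i=1, bit6=1)
  nb #.#: next=.  (t=1,i=2, bit5=0)
  nb #..: next=.  (t=0,i=2, bit4=0)
  nb .##: next=.  (t=0,i=4, bit3=0)
  nb .#.: next=.  (t=1,i=3, bit2=0)
  nb ..#: next=#  (t=0,i=3, bit1=1)
  nb ...: next=#  (t=0,i=7, bit0=1)
  bits 11000011 = 195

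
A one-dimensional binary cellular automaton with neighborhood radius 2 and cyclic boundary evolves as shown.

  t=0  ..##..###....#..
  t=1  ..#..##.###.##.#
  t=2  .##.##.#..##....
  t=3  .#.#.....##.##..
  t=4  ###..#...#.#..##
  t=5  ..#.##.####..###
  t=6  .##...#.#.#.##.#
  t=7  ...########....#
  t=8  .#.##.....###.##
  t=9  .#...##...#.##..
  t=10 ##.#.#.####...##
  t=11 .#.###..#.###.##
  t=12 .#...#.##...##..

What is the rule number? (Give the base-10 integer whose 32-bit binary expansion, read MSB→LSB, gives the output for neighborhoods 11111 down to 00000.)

959415540

  #####|.  b31=0 t=4,i=0
  ####.|.  b30=0 t=4,i=1
  ###.#|#  b29=1 t=1,i=10
  ###..|#  b28=1 t=0,i=8
  ##.##|#  b27=1 t=1,i=7
  ##.#.|.  b26=0 t=1,i=14
  ##..#|.  b25=0 t=0,i=4
  ##...|#  b24=1 t=0,i=9
  #.###|.  b23=0 t=1,i=8
  #.##.|.  b22=0 t=1,i=12
  #.#.#|#  b21=1 t=6,i=8
  #.#..|.  b20=0 t=1,i=15
  #..##|#  b19=1 t=0,i=5
  #..#.|#  b18=1 t=1,i=1
  #...#|#  b17=1 t=3,i=15
  #....|#  b16=1 t=0,i=10
  .####|#  b15=1 t=4,i=15
  .###.|.  b14=0 t=0,i=7
  .##.#|.  b13=0 t=1,i=6
  .##..|.  b12=0 t=0,i=3
  .#.##|.  b11=0 t=5,i=3
  .#.#.|#  b10=1 t=3,i=2
  .#..#|.  b9=0 t=1,i=0
  .#...|.  b8=0 t=0,i=14
  ..###|#  b7=1 t=0,i=6
  ..##.|#  b6=1 t=0,i=2
  ..#.#|#  b5=1 t=3,i=1
  ..#..|#  b4=1 t=0,i=13
  ...##|.  b3=0 t=0,i=1
  ...#.|#  b2=1 t=0,i=12
  ....#|.  b1=0 t=0,i=0
  .....|.  b0=0 t=2,i=14
  bits 00111001001011111000010011110100 = 959415540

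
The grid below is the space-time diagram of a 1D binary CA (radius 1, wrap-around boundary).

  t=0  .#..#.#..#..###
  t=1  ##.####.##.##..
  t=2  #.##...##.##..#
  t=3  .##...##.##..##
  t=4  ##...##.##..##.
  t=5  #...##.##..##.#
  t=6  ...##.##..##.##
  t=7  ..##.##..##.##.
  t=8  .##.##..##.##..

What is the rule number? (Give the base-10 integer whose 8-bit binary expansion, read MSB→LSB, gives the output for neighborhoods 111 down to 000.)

46

  ###|.  b7=0 t=0,i=13
  ##.|.  b6=0 t=0,i=14
  #.#|#  b5=1 t=0,i=0
  #..|.  b4=0 t=0,i=2
  .##|#  b3=1 t=0,i=12
  .#.|#  b2=1 t=0,i=1
  ..#|#  b1=1 t=0,i=3
  ...|.  b0=0 t=2,i=5
  bits 00101110 = 46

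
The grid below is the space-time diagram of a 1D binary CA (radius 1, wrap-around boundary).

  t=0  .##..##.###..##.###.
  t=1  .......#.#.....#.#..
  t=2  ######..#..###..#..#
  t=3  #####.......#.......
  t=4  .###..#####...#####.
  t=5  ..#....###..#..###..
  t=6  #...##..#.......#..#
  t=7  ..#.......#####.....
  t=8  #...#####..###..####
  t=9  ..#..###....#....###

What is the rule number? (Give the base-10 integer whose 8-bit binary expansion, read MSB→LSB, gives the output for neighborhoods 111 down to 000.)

161

  ### -> #   bit 7 = 1  t=0,i=9
  ##. -> .   bit 6 = 0  t=0,i=2
  #.# -> #   bit 5 = 1  t=0,i=7
  #.. -> .   bit 4 = 0  t=0,i=3
  .## -> .   bit 3 = 0  t=0,i=1
  .#. -> .   bit 2 = 0  t=1,i=7
  ..# -> .   bit 1 = 0  t=0,i=0
  ... -> #   bit 0 = 1  t=1,i=0
  bits 10100001 = 161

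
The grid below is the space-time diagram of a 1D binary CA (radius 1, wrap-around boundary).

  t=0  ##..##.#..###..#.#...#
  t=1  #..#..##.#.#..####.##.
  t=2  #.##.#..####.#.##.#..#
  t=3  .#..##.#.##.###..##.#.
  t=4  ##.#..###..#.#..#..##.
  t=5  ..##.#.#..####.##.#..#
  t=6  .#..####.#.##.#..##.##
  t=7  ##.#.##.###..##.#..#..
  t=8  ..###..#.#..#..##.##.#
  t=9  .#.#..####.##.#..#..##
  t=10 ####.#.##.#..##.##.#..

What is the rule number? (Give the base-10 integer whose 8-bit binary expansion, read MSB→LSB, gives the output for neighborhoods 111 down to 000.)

167

  ### -> #   bit 7 = 1  t=0,i=0
  ##. -> .   bit 6 = 0  t=0,i=1
  #.# -> #   bit 5 = 1  t=0,i=6
  #.. -> .   bit 4 = 0  t=0,i=2
  .## -> .   bit 3 = 0  t=0,i=4
  .#. -> #   bit 2 = 1  t=0,i=7
  ..# -> #   bit 1 = 1  t=0,i=3
  ... -> #   bit 0 = 1  t=0,i=19
  bits 10100111 = 167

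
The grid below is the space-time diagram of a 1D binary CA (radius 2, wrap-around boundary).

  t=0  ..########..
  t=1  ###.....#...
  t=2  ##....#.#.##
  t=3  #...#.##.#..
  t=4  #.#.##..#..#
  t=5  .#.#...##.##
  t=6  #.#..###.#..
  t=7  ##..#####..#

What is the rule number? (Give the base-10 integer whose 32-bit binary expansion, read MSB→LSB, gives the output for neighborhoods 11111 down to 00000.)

  #####|.  b31=0 t=0,i=4
  ####.|#  b30=1 t=0,i=8
  ###.#|#  b29=1 t=6,i=7
  ###..|.  b28=0 t=0,i=9
  ##.##|#  b27=1 t=5,i=9
  ##.#.|#  b26=1 t=3,i=8
  ##..#|.  b25=0 t=4,i=6
  ##...|.  b24=0 t=0,i=10
  #.###|.  b23=0 t=2,i=10
  #.##.|.  b22=0 t=3,i=6
  #.#.#|.  b21=0 t=2,i=8
  #.#..|.  b20=0 t=3,i=9
  #..##|#  b19=1 t=4,i=10
  #..#.|#  b18=1 t=3,i=11
  #...#|#  b17=1 t=1,i=10
  #....|.  b16=0 t=0,i=11
  .####|.  b15=0 t=0,i=3
  .###.|#  b14=1 t=1,i=1
  .##.#|.  b13=0 t=3,i=7
  .##..|.  b12=0 t=4,i=5
  .#.##|#  b11=1 t=2,i=9
  .#.#.|#  b10=1 t=2,i=7
  .#..#|.  b9=0 t=3,i=10
  .#...|.  b8=0 t=1,i=9
  ..###|#  b7=1 t=0,i=2
  ..##.|#  b6=1 t=4,i=11
  ..#.#|#  b5=1 t=2,i=6
  ..#..|#  b4=1 t=1,i=8
  ...##|#  b3=1 t=0,i=1
  ...#.|.  b2=0 t=1,i=7
  ....#|#  b1=1 t=0,i=0
  .....|.  b0=0 t=1,i=5
  bits 01101100000011100100110011111010 = 1812876538

1812876538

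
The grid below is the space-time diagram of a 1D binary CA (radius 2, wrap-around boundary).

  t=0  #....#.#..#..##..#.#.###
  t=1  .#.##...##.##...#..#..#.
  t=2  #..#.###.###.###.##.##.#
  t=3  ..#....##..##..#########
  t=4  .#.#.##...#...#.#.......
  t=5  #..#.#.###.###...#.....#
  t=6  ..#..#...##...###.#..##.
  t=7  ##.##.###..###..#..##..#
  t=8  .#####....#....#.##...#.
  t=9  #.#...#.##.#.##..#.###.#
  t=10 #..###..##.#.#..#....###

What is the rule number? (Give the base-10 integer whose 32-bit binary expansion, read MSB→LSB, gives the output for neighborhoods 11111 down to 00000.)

695116558

  [31] ##### => .  t=3,i=17
  [30] ####. => .  t=0,i=23
  [29] ###.# => #  t=2,i=7
  [28] ###.. => .  t=0,i=0
  [27] ##.## => #  t=1,i=10
  [26] ##.#. => .  t=6,i=17
  [25] ##..# => .  t=0,i=15
  [24] ##... => #  t=0,i=1
  [23] #.### => .  t=0,i=21
  [22] #.##. => #  t=1,i=3
  [21] #.#.# => #  t=0,i=19
  [20] #.#.. => .  t=0,i=7
  [19] #..## => #  t=0,i=12
  [18] #..#. => #  t=0,i=9
  [17] #...# => #  t=1,i=6
  [16] #.... => .  t=0,i=2
  [15] .#### => #  t=0,i=22
  [14] .###. => .  t=2,i=6
  [13] .##.# => #  t=1,i=9
  [12] .##.. => .  t=0,i=14
  [11] .#.## => .  t=0,i=20
  [10] .#.#. => .  t=0,i=6
  [9] .#..# => #  t=0,i=8
  [8] .#... => #  t=3,i=3
  [7] ..### => .  t=3,i=15
  [6] ..##. => .  t=0,i=13
  [5] ..#.# => .  t=0,i=5
  [4] ..#.. => .  t=0,i=10
  [3] ...## => #  t=1,i=7
  [2] ...#. => #  t=0,i=4
  [1] ....# => #  t=0,i=3
  [0] ..... => .  t=4,i=19
  bits 00101001011011101010001100001110 = 695116558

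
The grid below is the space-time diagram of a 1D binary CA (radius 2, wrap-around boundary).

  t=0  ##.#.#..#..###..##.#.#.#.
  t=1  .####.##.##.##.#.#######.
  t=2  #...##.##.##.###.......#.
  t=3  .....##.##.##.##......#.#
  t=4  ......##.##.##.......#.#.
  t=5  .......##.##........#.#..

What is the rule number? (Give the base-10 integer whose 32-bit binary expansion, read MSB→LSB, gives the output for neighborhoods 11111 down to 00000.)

1009542660

  nb #####: next=.  (t=1,i=19, bit31=0)
  nb ####.: next=.  (t=1,i=3, bit30=0)
  nb ###.#: next=#  (t=1,i=4, bit29=1)
  nb ###..: next=#  (t=0,i=13, bit28=1)
  nb ##.##: next=#  (t=1,i=5, bit27=1)
  nb ##.#.: next=#  (t=0,i=2, bit26=1)
  nb ##..#: next=.  (t=0,i=14, bit25=0)
  nb ##...: next=.  (t=2,i=16, bit24=0)
  nb #.###: next=.  (t=1,i=17, bit23=0)
  nb #.##.: next=.  (t=0,i=0, bit22=0)
  nb #.#.#: next=#  (t=0,i=3, bit21=1)
  nb #.#..: next=.  (t=0,i=5, bit20=0)
  nb #..##: next=#  (t=0,i=10, bit19=1)
  nb #..#.: next=#  (t=0,i=7, bit18=1)
  nb #...#: next=.  (t=2,i=2, bit17=0)
  nb #....: next=.  (t=2,i=17, bit16=0)
  nb .####: next=.  (t=1,i=2, bit15=0)
  nb .###.: next=#  (t=0,i=12, bit14=1)
  nb .##.#: next=#  (t=0,i=1, bit13=1)
  nb .##..: next=.  (t=3,i=15, bit12=0)
  nb .#.##: next=.  (t=0,i=24, bit11=0)
  nb .#.#.: next=#  (t=0,i=4, bit10=1)
  nb .#..#: next=#  (t=0,i=6, bit9=1)
  nb .#...: next=.  (t=2,i=1, bit8=0)
  nb ..###: next=.  (t=0,i=11, bit7=0)
  nb ..##.: next=.  (t=0,i=16, bit6=0)
  nb ..#.#: next=.  (t=2,i=23, bit5=0)
  nb ..#..: next=.  (t=0,i=8, bit4=0)
  nb ...##: next=.  (t=2,i=3, bit3=0)
  nb ...#.: next=#  (t=2,i=22, bit2=1)
  nb ....#: next=.  (t=2,i=21, bit1=0)
  nb .....: next=.  (t=2,i=18, bit0=0)
  bits 00111100001011000110011000000100 = 1009542660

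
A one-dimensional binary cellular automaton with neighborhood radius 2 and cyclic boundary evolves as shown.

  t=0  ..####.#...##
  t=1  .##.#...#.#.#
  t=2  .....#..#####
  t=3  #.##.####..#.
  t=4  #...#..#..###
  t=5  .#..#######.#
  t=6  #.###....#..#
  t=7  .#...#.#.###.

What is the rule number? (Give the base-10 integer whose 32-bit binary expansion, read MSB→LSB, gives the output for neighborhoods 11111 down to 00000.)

  ##### -> .   bit 31 = 0  t=2,i=10
  ####. -> #   bit 30 = 1  t=0,i=4
  ###.# -> .   bit 29 = 0  t=0,i=5
  ###.. -> .   bit 28 = 0  t=2,i=12
  ##.## -> #   bit 27 = 1  t=3,i=4
  ##.#. -> .   bit 26 = 0  t=0,i=6
  ##..# -> .   bit 25 = 0  t=0,i=0
  ##... -> #   bit 24 = 1  t=2,i=0
  #.### -> .   bit 23 = 0  t=3,i=5
  #.##. -> .   bit 22 = 0  t=1,i=1
  #.#.# -> #   bit 21 = 1  t=1,i=10
  #.#.. -> .   bit 20 = 0  t=0,i=7
  #..## -> #   bit 19 = 1  t=0,i=1
  #..#. -> #   bit 18 = 1  t=3,i=10
  #...# -> .   bit 17 = 0  t=0,i=9
  #.... -> .   bit 16 = 0  t=2,i=1
  .#### -> .   bit 15 = 0  t=0,i=3
  .###. -> .   bit 14 = 0  t=6,i=3
  .##.# -> .   bit 13 = 0  t=1,i=2
  .##.. -> #   bit 12 = 1  t=0,i=12
  .#.## -> .   bit 11 = 0  t=1,i=0
  .#.#. -> #   bit 10 = 1  t=1,i=9
  .#..# -> #   bit 9 = 1  t=2,i=6
  .#... -> #   bit 8 = 1  t=0,i=8
  ..### -> #   bit 7 = 1  t=0,i=2
  ..##. -> .   bit 6 = 0  t=0,i=11
  ..#.# -> #   bit 5 = 1  t=1,i=8
  ..#.. -> #   bit 4 = 1  t=2,i=5
  ...## -> #   bit 3 = 1  t=0,i=10
  ...#. -> .   bit 2 = 0  t=1,i=7
  ....# -> #   bit 1 = 1  t=2,i=3
  ..... -> #   bit 0 = 1  t=2,i=2
  bits 01001001001011000001011110111011 = 1227626427

1227626427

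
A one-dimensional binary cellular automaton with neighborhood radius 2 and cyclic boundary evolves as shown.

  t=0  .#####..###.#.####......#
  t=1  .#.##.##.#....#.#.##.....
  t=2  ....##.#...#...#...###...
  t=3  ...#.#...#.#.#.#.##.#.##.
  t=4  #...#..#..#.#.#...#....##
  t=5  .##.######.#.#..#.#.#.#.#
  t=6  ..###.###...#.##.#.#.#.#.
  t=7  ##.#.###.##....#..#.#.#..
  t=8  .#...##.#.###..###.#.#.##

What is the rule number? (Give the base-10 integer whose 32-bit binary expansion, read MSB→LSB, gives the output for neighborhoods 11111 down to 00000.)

3415176728

  ##### -> #   bit 31 = 1  t=0,i=3
  ####. -> #   bit 30 = 1  t=0,i=4
  ###.# -> .   bit 29 = 0  t=0,i=10
  ###.. -> .   bit 28 = 0  t=0,i=5
  ##.## -> #   bit 27 = 1  t=1,i=5
  ##.#. -> .   bit 26 = 0  t=0,i=11
  ##..# -> #   bit 25 = 1  t=0,i=6
  ##... -> #   bit 24 = 1  t=0,i=18
  #.### -> #   bit 23 = 1  t=0,i=1
  #.##. -> .   bit 22 = 0  t=1,i=3
  #.#.# -> .   bit 21 = 0  t=0,i=12
  #.#.. -> .   bit 20 = 0  t=1,i=9
  #..## -> #   bit 19 = 1  t=0,i=7
  #..#. -> #   bit 18 = 1  t=4,i=6
  #...# -> #   bit 17 = 1  t=2,i=9
  #.... -> #   bit 16 = 1  t=0,i=19
  .#### -> .   bit 15 = 0  t=0,i=2
  .###. -> #   bit 14 = 1  t=0,i=9
  .##.# -> #   bit 13 = 1  t=1,i=4
  .##.. -> #   bit 12 = 1  t=1,i=19
  .#.## -> .   bit 11 = 0  t=0,i=0
  .#.#. -> #   bit 10 = 1  t=1,i=15
  .#..# -> #   bit 9 = 1  t=4,i=5
  .#... -> .   bit 8 = 0  t=1,i=10
  ..### -> .   bit 7 = 0  t=0,i=8
  ..##. -> .   bit 6 = 0  t=2,i=4
  ..#.# -> .   bit 5 = 0  t=0,i=24
  ..#.. -> #   bit 4 = 1  t=2,i=11
  ...## -> #   bit 3 = 1  t=2,i=3
  ...#. -> .   bit 2 = 0  t=0,i=23
  ....# -> .   bit 1 = 0  t=0,i=22
  ..... -> .   bit 0 = 0  t=0,i=20
  bits 11001011100011110111011000011000 = 3415176728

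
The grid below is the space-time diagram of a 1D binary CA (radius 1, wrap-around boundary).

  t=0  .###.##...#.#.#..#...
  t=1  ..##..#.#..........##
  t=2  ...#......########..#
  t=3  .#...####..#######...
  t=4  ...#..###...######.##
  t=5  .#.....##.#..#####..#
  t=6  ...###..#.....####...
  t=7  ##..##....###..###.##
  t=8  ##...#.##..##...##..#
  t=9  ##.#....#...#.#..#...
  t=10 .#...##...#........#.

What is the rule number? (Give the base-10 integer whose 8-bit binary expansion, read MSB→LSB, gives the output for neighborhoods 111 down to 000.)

193

  ###|#  b7=1 t=0,i=2
  ##.|#  b6=1 t=0,i=3
  #.#|.  b5=0 t=0,i=4
  #..|.  b4=0 t=0,i=7
  .##|.  b3=0 t=0,i=1
  .#.|.  b2=0 t=0,i=10
  ..#|.  b1=0 t=0,i=0
  ...|#  b0=1 t=0,i=8
  bits 11000001 = 193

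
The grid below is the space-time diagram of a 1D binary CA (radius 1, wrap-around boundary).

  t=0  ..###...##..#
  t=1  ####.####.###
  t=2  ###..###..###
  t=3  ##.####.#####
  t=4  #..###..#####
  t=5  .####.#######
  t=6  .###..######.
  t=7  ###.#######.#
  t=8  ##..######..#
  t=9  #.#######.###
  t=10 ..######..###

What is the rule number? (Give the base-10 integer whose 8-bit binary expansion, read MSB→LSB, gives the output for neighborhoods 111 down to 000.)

  [7] ### => #  t=0,i=3
  [6] ##. => .  t=0,i=4
  [5] #.# => .  t=1,i=4
  [4] #.. => #  t=0,i=0
  [3] .## => #  t=0,i=2
  [2] .#. => #  t=0,i=12
  [1] ..# => #  t=0,i=1
  [0] ... => #  t=0,i=6
  bits 10011111 = 159

159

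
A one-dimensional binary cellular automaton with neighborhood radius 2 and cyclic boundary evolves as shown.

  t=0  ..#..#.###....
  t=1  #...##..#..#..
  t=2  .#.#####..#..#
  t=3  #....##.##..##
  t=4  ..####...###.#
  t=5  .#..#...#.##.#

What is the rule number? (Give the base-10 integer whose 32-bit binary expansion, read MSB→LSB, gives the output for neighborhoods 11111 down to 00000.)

3793573226

  nb #####: next=#  (t=2,i=5, bit31=1)
  nb ####.: next=#  (t=2,i=6, bit30=1)
  nb ###.#: next=#  (t=4,i=11, bit29=1)
  nb ###..: next=.  (t=0,i=9, bit28=0)
  nb ##.##: next=.  (t=3,i=7, bit27=0)
  nb ##.#.: next=.  (t=4,i=12, bit26=0)
  nb ##..#: next=#  (t=1,i=6, bit25=1)
  nb ##...: next=.  (t=0,i=10, bit24=0)
  nb #.###: next=.  (t=0,i=7, bit23=0)
  nb #.##.: next=.  (t=3,i=8, bit22=0)
  nb #.#.#: next=.  (t=2,i=1, bit21=0)
  nb #.#..: next=#  (t=4,i=13, bit20=1)
  nb #..##: next=#  (t=3,i=11, bit19=1)
  nb #..#.: next=#  (t=0,i=4, bit18=1)
  nb #...#: next=.  (t=1,i=2, bit17=0)
  nb #....: next=#  (t=0,i=11, bit16=1)
  nb .####: next=.  (t=2,i=4, bit15=0)
  nb .###.: next=#  (t=0,i=8, bit14=1)
  nb .##.#: next=.  (t=3,i=6, bit13=0)
  nb .##..: next=#  (t=1,i=5, bit12=1)
  nb .#.##: next=.  (t=0,i=6, bit11=0)
  nb .#.#.: next=#  (t=2,i=0, bit10=1)
  nb .#..#: next=.  (t=0,i=3, bit9=0)
  nb .#...: next=#  (t=1,i=1, bit8=1)
  nb ..###: next=.  (t=3,i=12, bit7=0)
  nb ..##.: next=#  (t=1,i=4, bit6=1)
  nb ..#.#: next=#  (t=0,i=5, bit5=1)
  nb ..#..: next=.  (t=0,i=2, bit4=0)
  nb ...##: next=#  (t=1,i=3, bit3=1)
  nb ...#.: next=.  (t=0,i=1, bit2=0)
  nb ....#: next=#  (t=0,i=0, bit1=1)
  nb .....: next=.  (t=0,i=12, bit0=0)
  bits 11100010000111010101010101101010 = 3793573226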